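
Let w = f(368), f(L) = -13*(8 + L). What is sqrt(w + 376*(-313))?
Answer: 4*I*sqrt(7661) ≈ 350.11*I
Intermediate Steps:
f(L) = -104 - 13*L
w = -4888 (w = -104 - 13*368 = -104 - 4784 = -4888)
sqrt(w + 376*(-313)) = sqrt(-4888 + 376*(-313)) = sqrt(-4888 - 117688) = sqrt(-122576) = 4*I*sqrt(7661)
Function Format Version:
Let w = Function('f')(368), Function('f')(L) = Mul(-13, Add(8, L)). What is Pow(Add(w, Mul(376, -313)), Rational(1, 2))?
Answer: Mul(4, I, Pow(7661, Rational(1, 2))) ≈ Mul(350.11, I)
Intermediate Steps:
Function('f')(L) = Add(-104, Mul(-13, L))
w = -4888 (w = Add(-104, Mul(-13, 368)) = Add(-104, -4784) = -4888)
Pow(Add(w, Mul(376, -313)), Rational(1, 2)) = Pow(Add(-4888, Mul(376, -313)), Rational(1, 2)) = Pow(Add(-4888, -117688), Rational(1, 2)) = Pow(-122576, Rational(1, 2)) = Mul(4, I, Pow(7661, Rational(1, 2)))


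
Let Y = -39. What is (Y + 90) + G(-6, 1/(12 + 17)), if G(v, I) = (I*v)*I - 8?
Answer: 36157/841 ≈ 42.993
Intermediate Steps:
G(v, I) = -8 + v*I² (G(v, I) = v*I² - 8 = -8 + v*I²)
(Y + 90) + G(-6, 1/(12 + 17)) = (-39 + 90) + (-8 - 6/(12 + 17)²) = 51 + (-8 - 6*(1/29)²) = 51 + (-8 - 6*1/841) = 51 + (-8 - 6/841) = 51 - 6734/841 = 36157/841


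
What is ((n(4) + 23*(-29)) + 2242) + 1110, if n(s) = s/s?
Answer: 2686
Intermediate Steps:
n(s) = 1
((n(4) + 23*(-29)) + 2242) + 1110 = ((1 + 23*(-29)) + 2242) + 1110 = ((1 - 667) + 2242) + 1110 = (-666 + 2242) + 1110 = 1576 + 1110 = 2686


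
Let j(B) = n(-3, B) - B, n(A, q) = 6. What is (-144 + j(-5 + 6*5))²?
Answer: 26569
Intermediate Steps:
j(B) = 6 - B
(-144 + j(-5 + 6*5))² = (-144 + (6 - (-5 + 6*5)))² = (-144 + (6 - (-5 + 30)))² = (-144 + (6 - 1*25))² = (-144 + (6 - 25))² = (-144 - 19)² = (-163)² = 26569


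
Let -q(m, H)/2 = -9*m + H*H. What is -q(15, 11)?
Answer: -28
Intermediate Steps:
q(m, H) = -2*H² + 18*m (q(m, H) = -2*(-9*m + H*H) = -2*(-9*m + H²) = -2*(H² - 9*m) = -2*H² + 18*m)
-q(15, 11) = -(-2*11² + 18*15) = -(-2*121 + 270) = -(-242 + 270) = -1*28 = -28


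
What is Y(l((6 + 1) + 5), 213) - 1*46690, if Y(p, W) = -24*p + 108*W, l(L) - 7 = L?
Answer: -24142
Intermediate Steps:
l(L) = 7 + L
Y(l((6 + 1) + 5), 213) - 1*46690 = (-24*(7 + ((6 + 1) + 5)) + 108*213) - 1*46690 = (-24*(7 + (7 + 5)) + 23004) - 46690 = (-24*(7 + 12) + 23004) - 46690 = (-24*19 + 23004) - 46690 = (-456 + 23004) - 46690 = 22548 - 46690 = -24142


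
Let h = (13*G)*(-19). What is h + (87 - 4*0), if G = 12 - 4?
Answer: -1889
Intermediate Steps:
G = 8
h = -1976 (h = (13*8)*(-19) = 104*(-19) = -1976)
h + (87 - 4*0) = -1976 + (87 - 4*0) = -1976 + (87 + 0) = -1976 + 87 = -1889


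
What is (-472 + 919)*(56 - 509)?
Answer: -202491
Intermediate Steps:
(-472 + 919)*(56 - 509) = 447*(-453) = -202491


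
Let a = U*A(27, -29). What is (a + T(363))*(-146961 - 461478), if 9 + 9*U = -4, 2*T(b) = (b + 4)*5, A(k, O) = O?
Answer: -3502377697/6 ≈ -5.8373e+8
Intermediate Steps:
T(b) = 10 + 5*b/2 (T(b) = ((b + 4)*5)/2 = ((4 + b)*5)/2 = (20 + 5*b)/2 = 10 + 5*b/2)
U = -13/9 (U = -1 + (⅑)*(-4) = -1 - 4/9 = -13/9 ≈ -1.4444)
a = 377/9 (a = -13/9*(-29) = 377/9 ≈ 41.889)
(a + T(363))*(-146961 - 461478) = (377/9 + (10 + (5/2)*363))*(-146961 - 461478) = (377/9 + (10 + 1815/2))*(-608439) = (377/9 + 1835/2)*(-608439) = (17269/18)*(-608439) = -3502377697/6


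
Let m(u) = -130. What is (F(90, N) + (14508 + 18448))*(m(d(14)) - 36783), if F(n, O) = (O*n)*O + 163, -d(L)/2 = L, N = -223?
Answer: -166430713577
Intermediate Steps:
d(L) = -2*L
F(n, O) = 163 + n*O**2 (F(n, O) = n*O**2 + 163 = 163 + n*O**2)
(F(90, N) + (14508 + 18448))*(m(d(14)) - 36783) = ((163 + 90*(-223)**2) + (14508 + 18448))*(-130 - 36783) = ((163 + 90*49729) + 32956)*(-36913) = ((163 + 4475610) + 32956)*(-36913) = (4475773 + 32956)*(-36913) = 4508729*(-36913) = -166430713577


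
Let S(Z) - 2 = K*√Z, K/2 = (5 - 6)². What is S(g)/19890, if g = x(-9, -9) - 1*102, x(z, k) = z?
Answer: 1/9945 + I*√111/9945 ≈ 0.00010055 + 0.0010594*I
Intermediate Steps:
K = 2 (K = 2*(5 - 6)² = 2*(-1)² = 2*1 = 2)
g = -111 (g = -9 - 1*102 = -9 - 102 = -111)
S(Z) = 2 + 2*√Z
S(g)/19890 = (2 + 2*√(-111))/19890 = (2 + 2*(I*√111))*(1/19890) = (2 + 2*I*√111)*(1/19890) = 1/9945 + I*√111/9945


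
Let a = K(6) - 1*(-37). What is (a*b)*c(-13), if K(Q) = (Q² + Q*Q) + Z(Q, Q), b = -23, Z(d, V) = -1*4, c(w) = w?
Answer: 31395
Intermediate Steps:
Z(d, V) = -4
K(Q) = -4 + 2*Q² (K(Q) = (Q² + Q*Q) - 4 = (Q² + Q²) - 4 = 2*Q² - 4 = -4 + 2*Q²)
a = 105 (a = (-4 + 2*6²) - 1*(-37) = (-4 + 2*36) + 37 = (-4 + 72) + 37 = 68 + 37 = 105)
(a*b)*c(-13) = (105*(-23))*(-13) = -2415*(-13) = 31395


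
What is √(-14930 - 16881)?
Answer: I*√31811 ≈ 178.36*I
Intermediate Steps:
√(-14930 - 16881) = √(-31811) = I*√31811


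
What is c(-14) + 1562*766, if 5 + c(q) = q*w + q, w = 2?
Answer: 1196445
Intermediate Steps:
c(q) = -5 + 3*q (c(q) = -5 + (q*2 + q) = -5 + (2*q + q) = -5 + 3*q)
c(-14) + 1562*766 = (-5 + 3*(-14)) + 1562*766 = (-5 - 42) + 1196492 = -47 + 1196492 = 1196445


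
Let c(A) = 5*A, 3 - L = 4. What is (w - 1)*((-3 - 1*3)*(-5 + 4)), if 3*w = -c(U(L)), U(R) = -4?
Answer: 34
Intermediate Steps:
L = -1 (L = 3 - 1*4 = 3 - 4 = -1)
w = 20/3 (w = (-5*(-4))/3 = (-1*(-20))/3 = (⅓)*20 = 20/3 ≈ 6.6667)
(w - 1)*((-3 - 1*3)*(-5 + 4)) = (20/3 - 1)*((-3 - 1*3)*(-5 + 4)) = 17*((-3 - 3)*(-1))/3 = 17*(-6*(-1))/3 = (17/3)*6 = 34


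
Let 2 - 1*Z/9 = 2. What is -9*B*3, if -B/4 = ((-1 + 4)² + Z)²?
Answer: 8748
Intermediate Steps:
Z = 0 (Z = 18 - 9*2 = 18 - 18 = 0)
B = -324 (B = -4*((-1 + 4)² + 0)² = -4*(3² + 0)² = -4*(9 + 0)² = -4*9² = -4*81 = -324)
-9*B*3 = -9*(-324)*3 = 2916*3 = 8748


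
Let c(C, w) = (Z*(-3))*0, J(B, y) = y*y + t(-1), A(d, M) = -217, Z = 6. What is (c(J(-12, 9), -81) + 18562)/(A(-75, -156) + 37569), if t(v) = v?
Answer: 9281/18676 ≈ 0.49695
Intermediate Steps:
J(B, y) = -1 + y² (J(B, y) = y*y - 1 = y² - 1 = -1 + y²)
c(C, w) = 0 (c(C, w) = (6*(-3))*0 = -18*0 = 0)
(c(J(-12, 9), -81) + 18562)/(A(-75, -156) + 37569) = (0 + 18562)/(-217 + 37569) = 18562/37352 = 18562*(1/37352) = 9281/18676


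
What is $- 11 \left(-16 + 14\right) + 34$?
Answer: $56$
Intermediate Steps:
$- 11 \left(-16 + 14\right) + 34 = \left(-11\right) \left(-2\right) + 34 = 22 + 34 = 56$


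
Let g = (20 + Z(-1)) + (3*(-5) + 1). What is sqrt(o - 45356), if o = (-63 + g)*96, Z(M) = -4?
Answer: 2*I*sqrt(12803) ≈ 226.3*I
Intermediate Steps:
g = 2 (g = (20 - 4) + (3*(-5) + 1) = 16 + (-15 + 1) = 16 - 14 = 2)
o = -5856 (o = (-63 + 2)*96 = -61*96 = -5856)
sqrt(o - 45356) = sqrt(-5856 - 45356) = sqrt(-51212) = 2*I*sqrt(12803)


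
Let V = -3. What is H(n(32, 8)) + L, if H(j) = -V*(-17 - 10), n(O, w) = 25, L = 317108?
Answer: 317027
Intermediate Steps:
H(j) = -81 (H(j) = -(-3)*(-17 - 10) = -(-3)*(-27) = -1*81 = -81)
H(n(32, 8)) + L = -81 + 317108 = 317027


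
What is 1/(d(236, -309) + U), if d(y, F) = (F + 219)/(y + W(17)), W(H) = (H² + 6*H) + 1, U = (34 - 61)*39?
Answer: -314/330687 ≈ -0.00094954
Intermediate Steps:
U = -1053 (U = -27*39 = -1053)
W(H) = 1 + H² + 6*H
d(y, F) = (219 + F)/(392 + y) (d(y, F) = (F + 219)/(y + (1 + 17² + 6*17)) = (219 + F)/(y + (1 + 289 + 102)) = (219 + F)/(y + 392) = (219 + F)/(392 + y))
1/(d(236, -309) + U) = 1/((219 - 309)/(392 + 236) - 1053) = 1/(-90/628 - 1053) = 1/((1/628)*(-90) - 1053) = 1/(-45/314 - 1053) = 1/(-330687/314) = -314/330687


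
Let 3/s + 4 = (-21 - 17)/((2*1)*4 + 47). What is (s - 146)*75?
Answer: -945825/86 ≈ -10998.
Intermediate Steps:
s = -55/86 (s = 3/(-4 + (-21 - 17)/((2*1)*4 + 47)) = 3/(-4 - 38/(2*4 + 47)) = 3/(-4 - 38/(8 + 47)) = 3/(-4 - 38/55) = 3/(-258/55) = 3*(-55/258) = -55/86 ≈ -0.63953)
(s - 146)*75 = (-55/86 - 146)*75 = -12611/86*75 = -945825/86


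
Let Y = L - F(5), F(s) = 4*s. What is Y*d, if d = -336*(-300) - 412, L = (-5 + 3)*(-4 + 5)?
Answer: -2208536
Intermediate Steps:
L = -2 (L = -2*1 = -2)
Y = -22 (Y = -2 - 4*5 = -2 - 1*20 = -2 - 20 = -22)
d = 100388 (d = 100800 - 412 = 100388)
Y*d = -22*100388 = -2208536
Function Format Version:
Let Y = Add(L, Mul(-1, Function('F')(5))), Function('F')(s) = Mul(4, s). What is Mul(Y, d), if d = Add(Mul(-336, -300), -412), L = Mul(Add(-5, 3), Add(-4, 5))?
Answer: -2208536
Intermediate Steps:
L = -2 (L = Mul(-2, 1) = -2)
Y = -22 (Y = Add(-2, Mul(-1, Mul(4, 5))) = Add(-2, Mul(-1, 20)) = Add(-2, -20) = -22)
d = 100388 (d = Add(100800, -412) = 100388)
Mul(Y, d) = Mul(-22, 100388) = -2208536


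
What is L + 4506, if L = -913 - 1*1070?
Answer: 2523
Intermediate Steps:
L = -1983 (L = -913 - 1070 = -1983)
L + 4506 = -1983 + 4506 = 2523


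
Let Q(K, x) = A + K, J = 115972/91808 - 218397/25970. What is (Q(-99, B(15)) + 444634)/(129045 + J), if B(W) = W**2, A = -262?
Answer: 132407446339560/38457373457533 ≈ 3.4430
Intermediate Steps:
J = -2129849867/298031720 (J = 115972*(1/91808) - 218397*1/25970 = 28993/22952 - 218397/25970 = -2129849867/298031720 ≈ -7.1464)
Q(K, x) = -262 + K
(Q(-99, B(15)) + 444634)/(129045 + J) = ((-262 - 99) + 444634)/(129045 - 2129849867/298031720) = (-361 + 444634)/(38457373457533/298031720) = 444273*(298031720/38457373457533) = 132407446339560/38457373457533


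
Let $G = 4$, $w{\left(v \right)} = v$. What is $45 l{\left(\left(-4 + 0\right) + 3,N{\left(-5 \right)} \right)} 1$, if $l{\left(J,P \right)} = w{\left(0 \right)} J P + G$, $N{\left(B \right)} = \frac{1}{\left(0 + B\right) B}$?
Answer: $180$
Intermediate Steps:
$N{\left(B \right)} = \frac{1}{B^{2}}$ ($N{\left(B \right)} = \frac{1}{B B} = \frac{1}{B^{2}}$)
$l{\left(J,P \right)} = 4$ ($l{\left(J,P \right)} = 0 J P + 4 = 0 P + 4 = 0 + 4 = 4$)
$45 l{\left(\left(-4 + 0\right) + 3,N{\left(-5 \right)} \right)} 1 = 45 \cdot 4 \cdot 1 = 180 \cdot 1 = 180$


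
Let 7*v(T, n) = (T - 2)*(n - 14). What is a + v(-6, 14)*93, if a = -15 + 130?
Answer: 115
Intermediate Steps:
v(T, n) = (-14 + n)*(-2 + T)/7 (v(T, n) = ((T - 2)*(n - 14))/7 = ((-2 + T)*(-14 + n))/7 = ((-14 + n)*(-2 + T))/7 = (-14 + n)*(-2 + T)/7)
a = 115
a + v(-6, 14)*93 = 115 + (4 - 2*(-6) - 2/7*14 + (1/7)*(-6)*14)*93 = 115 + (4 + 12 - 4 - 12)*93 = 115 + 0*93 = 115 + 0 = 115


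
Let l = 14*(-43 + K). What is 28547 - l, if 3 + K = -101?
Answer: 30605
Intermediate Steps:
K = -104 (K = -3 - 101 = -104)
l = -2058 (l = 14*(-43 - 104) = 14*(-147) = -2058)
28547 - l = 28547 - 1*(-2058) = 28547 + 2058 = 30605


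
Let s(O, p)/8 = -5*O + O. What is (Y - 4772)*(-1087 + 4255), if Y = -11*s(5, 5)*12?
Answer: 51790464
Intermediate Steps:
s(O, p) = -32*O (s(O, p) = 8*(-5*O + O) = 8*(-4*O) = -32*O)
Y = 21120 (Y = -(-352)*5*12 = -11*(-160)*12 = 1760*12 = 21120)
(Y - 4772)*(-1087 + 4255) = (21120 - 4772)*(-1087 + 4255) = 16348*3168 = 51790464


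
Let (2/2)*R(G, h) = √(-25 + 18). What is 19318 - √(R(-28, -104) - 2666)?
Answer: 19318 - √(-2666 + I*√7) ≈ 19318.0 - 51.633*I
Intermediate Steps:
R(G, h) = I*√7 (R(G, h) = √(-25 + 18) = √(-7) = I*√7)
19318 - √(R(-28, -104) - 2666) = 19318 - √(I*√7 - 2666) = 19318 - √(-2666 + I*√7)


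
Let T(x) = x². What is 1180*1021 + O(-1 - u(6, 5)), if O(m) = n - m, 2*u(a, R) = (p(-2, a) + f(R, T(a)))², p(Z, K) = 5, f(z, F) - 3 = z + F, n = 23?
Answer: 2412009/2 ≈ 1.2060e+6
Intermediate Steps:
f(z, F) = 3 + F + z (f(z, F) = 3 + (z + F) = 3 + (F + z) = 3 + F + z)
u(a, R) = (8 + R + a²)²/2 (u(a, R) = (5 + (3 + a² + R))²/2 = (5 + (3 + R + a²))²/2 = (8 + R + a²)²/2)
O(m) = 23 - m
1180*1021 + O(-1 - u(6, 5)) = 1180*1021 + (23 - (-1 - (8 + 5 + 6²)²/2)) = 1204780 + (23 - (-1 - (8 + 5 + 36)²/2)) = 1204780 + (23 - (-1 - 49²/2)) = 1204780 + (23 - (-1 - 2401/2)) = 1204780 + (23 - 1*(-2403/2)) = 1204780 + (23 + 2403/2) = 1204780 + 2449/2 = 2412009/2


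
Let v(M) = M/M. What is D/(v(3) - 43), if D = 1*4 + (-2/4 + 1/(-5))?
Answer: -11/140 ≈ -0.078571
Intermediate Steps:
v(M) = 1
D = 33/10 (D = 4 + (-2*1/4 + 1*(-1/5)) = 4 + (-1/2 - 1/5) = 4 - 7/10 = 33/10 ≈ 3.3000)
D/(v(3) - 43) = 33/(10*(1 - 43)) = (33/10)/(-42) = (33/10)*(-1/42) = -11/140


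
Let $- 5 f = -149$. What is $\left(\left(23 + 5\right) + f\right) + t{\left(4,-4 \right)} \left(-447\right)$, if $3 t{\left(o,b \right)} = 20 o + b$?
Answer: $- \frac{56331}{5} \approx -11266.0$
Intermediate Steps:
$f = \frac{149}{5}$ ($f = \left(- \frac{1}{5}\right) \left(-149\right) = \frac{149}{5} \approx 29.8$)
$t{\left(o,b \right)} = \frac{b}{3} + \frac{20 o}{3}$ ($t{\left(o,b \right)} = \frac{20 o + b}{3} = \frac{b + 20 o}{3} = \frac{b}{3} + \frac{20 o}{3}$)
$\left(\left(23 + 5\right) + f\right) + t{\left(4,-4 \right)} \left(-447\right) = \left(\left(23 + 5\right) + \frac{149}{5}\right) + \left(\frac{1}{3} \left(-4\right) + \frac{20}{3} \cdot 4\right) \left(-447\right) = \left(28 + \frac{149}{5}\right) + \left(- \frac{4}{3} + \frac{80}{3}\right) \left(-447\right) = \frac{289}{5} + \frac{76}{3} \left(-447\right) = \frac{289}{5} - 11324 = - \frac{56331}{5}$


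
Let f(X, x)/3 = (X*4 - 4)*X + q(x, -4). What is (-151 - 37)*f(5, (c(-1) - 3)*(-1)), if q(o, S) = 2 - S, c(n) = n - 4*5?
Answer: -48504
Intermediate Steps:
c(n) = -20 + n (c(n) = n - 20 = -20 + n)
f(X, x) = 18 + 3*X*(-4 + 4*X) (f(X, x) = 3*((X*4 - 4)*X + (2 - 1*(-4))) = 3*((4*X - 4)*X + (2 + 4)) = 3*((-4 + 4*X)*X + 6) = 3*(X*(-4 + 4*X) + 6) = 3*(6 + X*(-4 + 4*X)) = 18 + 3*X*(-4 + 4*X))
(-151 - 37)*f(5, (c(-1) - 3)*(-1)) = (-151 - 37)*(18 - 12*5 + 12*5**2) = -188*(18 - 60 + 12*25) = -188*(18 - 60 + 300) = -188*258 = -48504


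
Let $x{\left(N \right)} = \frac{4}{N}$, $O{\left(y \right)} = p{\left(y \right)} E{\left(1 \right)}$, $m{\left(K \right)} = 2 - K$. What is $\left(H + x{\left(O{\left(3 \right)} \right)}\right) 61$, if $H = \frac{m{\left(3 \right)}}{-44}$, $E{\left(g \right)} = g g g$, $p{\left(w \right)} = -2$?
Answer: $- \frac{5307}{44} \approx -120.61$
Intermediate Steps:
$E{\left(g \right)} = g^{3}$ ($E{\left(g \right)} = g^{2} g = g^{3}$)
$H = \frac{1}{44}$ ($H = \frac{2 - 3}{-44} = \left(2 - 3\right) \left(- \frac{1}{44}\right) = \left(-1\right) \left(- \frac{1}{44}\right) = \frac{1}{44} \approx 0.022727$)
$O{\left(y \right)} = -2$ ($O{\left(y \right)} = - 2 \cdot 1^{3} = \left(-2\right) 1 = -2$)
$\left(H + x{\left(O{\left(3 \right)} \right)}\right) 61 = \left(\frac{1}{44} + \frac{4}{-2}\right) 61 = \left(\frac{1}{44} + 4 \left(- \frac{1}{2}\right)\right) 61 = \left(\frac{1}{44} - 2\right) 61 = \left(- \frac{87}{44}\right) 61 = - \frac{5307}{44}$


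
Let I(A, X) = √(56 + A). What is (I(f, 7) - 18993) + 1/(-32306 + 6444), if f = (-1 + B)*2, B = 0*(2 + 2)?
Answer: -491196967/25862 + 3*√6 ≈ -18986.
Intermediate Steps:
B = 0 (B = 0*4 = 0)
f = -2 (f = (-1 + 0)*2 = -1*2 = -2)
(I(f, 7) - 18993) + 1/(-32306 + 6444) = (√(56 - 2) - 18993) + 1/(-32306 + 6444) = (√54 - 18993) + 1/(-25862) = (3*√6 - 18993) - 1/25862 = (-18993 + 3*√6) - 1/25862 = -491196967/25862 + 3*√6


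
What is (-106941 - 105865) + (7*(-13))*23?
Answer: -214899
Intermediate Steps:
(-106941 - 105865) + (7*(-13))*23 = -212806 - 91*23 = -212806 - 2093 = -214899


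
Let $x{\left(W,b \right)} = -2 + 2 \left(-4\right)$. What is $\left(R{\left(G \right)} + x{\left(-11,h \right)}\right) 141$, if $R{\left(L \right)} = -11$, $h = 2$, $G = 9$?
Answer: $-2961$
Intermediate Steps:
$x{\left(W,b \right)} = -10$ ($x{\left(W,b \right)} = -2 - 8 = -10$)
$\left(R{\left(G \right)} + x{\left(-11,h \right)}\right) 141 = \left(-11 - 10\right) 141 = \left(-21\right) 141 = -2961$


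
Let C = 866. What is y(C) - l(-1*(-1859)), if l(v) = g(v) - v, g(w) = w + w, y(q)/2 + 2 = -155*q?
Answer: -270323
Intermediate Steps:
y(q) = -4 - 310*q (y(q) = -4 + 2*(-155*q) = -4 - 310*q)
g(w) = 2*w
l(v) = v (l(v) = 2*v - v = v)
y(C) - l(-1*(-1859)) = (-4 - 310*866) - (-1)*(-1859) = (-4 - 268460) - 1*1859 = -268464 - 1859 = -270323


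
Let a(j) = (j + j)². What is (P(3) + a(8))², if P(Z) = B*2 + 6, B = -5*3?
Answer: 53824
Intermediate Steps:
B = -15
a(j) = 4*j² (a(j) = (2*j)² = 4*j²)
P(Z) = -24 (P(Z) = -15*2 + 6 = -30 + 6 = -24)
(P(3) + a(8))² = (-24 + 4*8²)² = (-24 + 4*64)² = (-24 + 256)² = 232² = 53824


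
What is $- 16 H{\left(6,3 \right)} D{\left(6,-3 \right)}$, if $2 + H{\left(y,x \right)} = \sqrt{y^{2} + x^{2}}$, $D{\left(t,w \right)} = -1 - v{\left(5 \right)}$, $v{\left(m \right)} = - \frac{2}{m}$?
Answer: $- \frac{96}{5} + \frac{144 \sqrt{5}}{5} \approx 45.199$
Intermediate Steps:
$D{\left(t,w \right)} = - \frac{3}{5}$ ($D{\left(t,w \right)} = -1 - - \frac{2}{5} = -1 + \frac{2}{5} = - \frac{3}{5}$)
$H{\left(y,x \right)} = -2 + \sqrt{x^{2} + y^{2}}$ ($H{\left(y,x \right)} = -2 + \sqrt{y^{2} + x^{2}} = -2 + \sqrt{x^{2} + y^{2}}$)
$- 16 H{\left(6,3 \right)} D{\left(6,-3 \right)} = - 16 \left(-2 + \sqrt{3^{2} + 6^{2}}\right) \left(- \frac{3}{5}\right) = - 16 \left(-2 + \sqrt{9 + 36}\right) \left(- \frac{3}{5}\right) = - 16 \left(-2 + \sqrt{45}\right) \left(- \frac{3}{5}\right) = - 16 \left(-2 + 3 \sqrt{5}\right) \left(- \frac{3}{5}\right) = \left(32 - 48 \sqrt{5}\right) \left(- \frac{3}{5}\right) = - \frac{96}{5} + \frac{144 \sqrt{5}}{5}$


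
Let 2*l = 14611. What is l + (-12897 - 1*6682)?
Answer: -24547/2 ≈ -12274.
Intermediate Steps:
l = 14611/2 (l = (1/2)*14611 = 14611/2 ≈ 7305.5)
l + (-12897 - 1*6682) = 14611/2 + (-12897 - 1*6682) = 14611/2 + (-12897 - 6682) = 14611/2 - 19579 = -24547/2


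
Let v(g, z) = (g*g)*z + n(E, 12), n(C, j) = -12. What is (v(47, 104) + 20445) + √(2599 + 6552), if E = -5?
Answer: 250169 + √9151 ≈ 2.5026e+5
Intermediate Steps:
v(g, z) = -12 + z*g² (v(g, z) = (g*g)*z - 12 = g²*z - 12 = z*g² - 12 = -12 + z*g²)
(v(47, 104) + 20445) + √(2599 + 6552) = ((-12 + 104*47²) + 20445) + √(2599 + 6552) = ((-12 + 104*2209) + 20445) + √9151 = ((-12 + 229736) + 20445) + √9151 = (229724 + 20445) + √9151 = 250169 + √9151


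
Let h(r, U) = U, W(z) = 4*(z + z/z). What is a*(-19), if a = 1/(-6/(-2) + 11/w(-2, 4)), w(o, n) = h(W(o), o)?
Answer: 38/5 ≈ 7.6000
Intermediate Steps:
W(z) = 4 + 4*z (W(z) = 4*(z + 1) = 4*(1 + z) = 4 + 4*z)
w(o, n) = o
a = -⅖ (a = 1/(-6/(-2) + 11/(-2)) = 1/(-6*(-½) + 11*(-½)) = 1/(3 - 11/2) = 1/(-5/2) = -⅖ ≈ -0.40000)
a*(-19) = -⅖*(-19) = 38/5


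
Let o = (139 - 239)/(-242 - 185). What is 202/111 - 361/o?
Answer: -17090117/11100 ≈ -1539.7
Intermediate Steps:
o = 100/427 (o = -100/(-427) = -100*(-1/427) = 100/427 ≈ 0.23419)
202/111 - 361/o = 202/111 - 361/100/427 = 202*(1/111) - 361*427/100 = 202/111 - 154147/100 = -17090117/11100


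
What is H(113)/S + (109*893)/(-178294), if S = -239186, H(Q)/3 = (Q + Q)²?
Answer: -25300640357/21322714342 ≈ -1.1866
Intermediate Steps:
H(Q) = 12*Q² (H(Q) = 3*(Q + Q)² = 3*(2*Q)² = 3*(4*Q²) = 12*Q²)
H(113)/S + (109*893)/(-178294) = (12*113²)/(-239186) + (109*893)/(-178294) = (12*12769)*(-1/239186) + 97337*(-1/178294) = 153228*(-1/239186) - 97337/178294 = -76614/119593 - 97337/178294 = -25300640357/21322714342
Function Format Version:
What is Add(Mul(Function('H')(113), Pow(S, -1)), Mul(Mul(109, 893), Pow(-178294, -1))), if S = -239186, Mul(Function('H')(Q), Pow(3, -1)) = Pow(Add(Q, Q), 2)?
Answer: Rational(-25300640357, 21322714342) ≈ -1.1866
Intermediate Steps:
Function('H')(Q) = Mul(12, Pow(Q, 2)) (Function('H')(Q) = Mul(3, Pow(Add(Q, Q), 2)) = Mul(3, Pow(Mul(2, Q), 2)) = Mul(3, Mul(4, Pow(Q, 2))) = Mul(12, Pow(Q, 2)))
Add(Mul(Function('H')(113), Pow(S, -1)), Mul(Mul(109, 893), Pow(-178294, -1))) = Add(Mul(Mul(12, Pow(113, 2)), Pow(-239186, -1)), Mul(Mul(109, 893), Pow(-178294, -1))) = Add(Mul(Mul(12, 12769), Rational(-1, 239186)), Mul(97337, Rational(-1, 178294))) = Add(Mul(153228, Rational(-1, 239186)), Rational(-97337, 178294)) = Add(Rational(-76614, 119593), Rational(-97337, 178294)) = Rational(-25300640357, 21322714342)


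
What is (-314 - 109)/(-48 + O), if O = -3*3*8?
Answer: 141/40 ≈ 3.5250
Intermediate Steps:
O = -72 (O = -9*8 = -72)
(-314 - 109)/(-48 + O) = (-314 - 109)/(-48 - 72) = -423/(-120) = -423*(-1/120) = 141/40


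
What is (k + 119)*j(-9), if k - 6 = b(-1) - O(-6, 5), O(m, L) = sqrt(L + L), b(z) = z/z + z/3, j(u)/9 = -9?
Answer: -10179 + 81*sqrt(10) ≈ -9922.9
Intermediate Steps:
j(u) = -81 (j(u) = 9*(-9) = -81)
b(z) = 1 + z/3 (b(z) = 1 + z*(1/3) = 1 + z/3)
O(m, L) = sqrt(2)*sqrt(L) (O(m, L) = sqrt(2*L) = sqrt(2)*sqrt(L))
k = 20/3 - sqrt(10) (k = 6 + ((1 + (1/3)*(-1)) - sqrt(2)*sqrt(5)) = 6 + ((1 - 1/3) - sqrt(10)) = 6 + (2/3 - sqrt(10)) = 20/3 - sqrt(10) ≈ 3.5044)
(k + 119)*j(-9) = ((20/3 - sqrt(10)) + 119)*(-81) = (377/3 - sqrt(10))*(-81) = -10179 + 81*sqrt(10)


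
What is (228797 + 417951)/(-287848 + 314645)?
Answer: 646748/26797 ≈ 24.135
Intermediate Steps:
(228797 + 417951)/(-287848 + 314645) = 646748/26797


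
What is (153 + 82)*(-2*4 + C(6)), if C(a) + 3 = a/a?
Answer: -2350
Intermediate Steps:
C(a) = -2 (C(a) = -3 + a/a = -3 + 1 = -2)
(153 + 82)*(-2*4 + C(6)) = (153 + 82)*(-2*4 - 2) = 235*(-8 - 2) = 235*(-10) = -2350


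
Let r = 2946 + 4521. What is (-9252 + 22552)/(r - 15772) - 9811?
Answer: -16298731/1661 ≈ -9812.6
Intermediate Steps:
r = 7467
(-9252 + 22552)/(r - 15772) - 9811 = (-9252 + 22552)/(7467 - 15772) - 9811 = 13300/(-8305) - 9811 = 13300*(-1/8305) - 9811 = -2660/1661 - 9811 = -16298731/1661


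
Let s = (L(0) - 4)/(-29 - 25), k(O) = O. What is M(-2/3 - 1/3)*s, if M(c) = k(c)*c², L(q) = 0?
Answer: -2/27 ≈ -0.074074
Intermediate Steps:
M(c) = c³ (M(c) = c*c² = c³)
s = 2/27 (s = (0 - 4)/(-29 - 25) = -4/(-54) = -4*(-1/54) = 2/27 ≈ 0.074074)
M(-2/3 - 1/3)*s = (-2/3 - 1/3)³*(2/27) = (-2*⅓ - 1*⅓)³*(2/27) = (-⅔ - ⅓)³*(2/27) = (-1)³*(2/27) = -1*2/27 = -2/27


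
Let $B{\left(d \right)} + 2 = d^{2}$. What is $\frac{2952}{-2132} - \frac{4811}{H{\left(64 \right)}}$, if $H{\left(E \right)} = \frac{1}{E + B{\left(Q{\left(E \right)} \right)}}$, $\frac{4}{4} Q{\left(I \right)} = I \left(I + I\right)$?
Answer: $- \frac{4197193558836}{13} \approx -3.2286 \cdot 10^{11}$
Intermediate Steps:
$Q{\left(I \right)} = 2 I^{2}$ ($Q{\left(I \right)} = I \left(I + I\right) = I 2 I = 2 I^{2}$)
$B{\left(d \right)} = -2 + d^{2}$
$H{\left(E \right)} = \frac{1}{-2 + E + 4 E^{4}}$ ($H{\left(E \right)} = \frac{1}{E + \left(-2 + \left(2 E^{2}\right)^{2}\right)} = \frac{1}{E + \left(-2 + 4 E^{4}\right)} = \frac{1}{-2 + E + 4 E^{4}}$)
$\frac{2952}{-2132} - \frac{4811}{H{\left(64 \right)}} = \frac{2952}{-2132} - \frac{4811}{\frac{1}{-2 + 64 + 4 \cdot 64^{4}}} = 2952 \left(- \frac{1}{2132}\right) - \frac{4811}{\frac{1}{-2 + 64 + 4 \cdot 16777216}} = - \frac{18}{13} - \frac{4811}{\frac{1}{-2 + 64 + 67108864}} = - \frac{18}{13} - \frac{4811}{\frac{1}{67108926}} = - \frac{18}{13} - 4811 \frac{1}{\frac{1}{67108926}} = - \frac{18}{13} - 322861042986 = - \frac{4197193558836}{13}$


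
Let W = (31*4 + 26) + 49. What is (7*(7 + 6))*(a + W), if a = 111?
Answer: 28210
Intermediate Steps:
W = 199 (W = (124 + 26) + 49 = 150 + 49 = 199)
(7*(7 + 6))*(a + W) = (7*(7 + 6))*(111 + 199) = (7*13)*310 = 91*310 = 28210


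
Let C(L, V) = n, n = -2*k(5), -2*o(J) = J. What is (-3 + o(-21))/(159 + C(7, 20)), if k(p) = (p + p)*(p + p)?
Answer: -15/82 ≈ -0.18293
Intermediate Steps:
o(J) = -J/2
k(p) = 4*p**2 (k(p) = (2*p)*(2*p) = 4*p**2)
n = -200 (n = -8*5**2 = -8*25 = -2*100 = -200)
C(L, V) = -200
(-3 + o(-21))/(159 + C(7, 20)) = (-3 - 1/2*(-21))/(159 - 200) = (-3 + 21/2)/(-41) = (15/2)*(-1/41) = -15/82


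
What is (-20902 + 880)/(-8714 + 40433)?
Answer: -6674/10573 ≈ -0.63123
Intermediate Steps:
(-20902 + 880)/(-8714 + 40433) = -20022/31719 = -20022*1/31719 = -6674/10573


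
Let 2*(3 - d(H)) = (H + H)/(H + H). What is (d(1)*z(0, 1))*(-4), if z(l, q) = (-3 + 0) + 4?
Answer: -10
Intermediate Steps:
d(H) = 5/2 (d(H) = 3 - (H + H)/(2*(H + H)) = 3 - 2*H/(2*(2*H)) = 3 - 2*H*1/(2*H)/2 = 3 - 1/2*1 = 3 - 1/2 = 5/2)
z(l, q) = 1 (z(l, q) = -3 + 4 = 1)
(d(1)*z(0, 1))*(-4) = ((5/2)*1)*(-4) = (5/2)*(-4) = -10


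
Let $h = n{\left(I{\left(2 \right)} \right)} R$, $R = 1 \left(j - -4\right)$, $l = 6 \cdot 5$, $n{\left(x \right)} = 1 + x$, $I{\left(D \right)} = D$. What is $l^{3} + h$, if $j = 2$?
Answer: $27018$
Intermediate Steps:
$l = 30$
$R = 6$ ($R = 1 \left(2 - -4\right) = 1 \left(2 + 4\right) = 1 \cdot 6 = 6$)
$h = 18$ ($h = \left(1 + 2\right) 6 = 3 \cdot 6 = 18$)
$l^{3} + h = 30^{3} + 18 = 27000 + 18 = 27018$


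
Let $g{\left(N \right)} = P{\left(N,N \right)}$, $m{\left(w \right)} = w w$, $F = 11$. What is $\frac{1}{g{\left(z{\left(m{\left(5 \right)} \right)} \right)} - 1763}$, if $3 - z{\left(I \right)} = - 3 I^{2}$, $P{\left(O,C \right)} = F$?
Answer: $- \frac{1}{1752} \approx -0.00057078$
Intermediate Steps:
$m{\left(w \right)} = w^{2}$
$P{\left(O,C \right)} = 11$
$z{\left(I \right)} = 3 + 3 I^{2}$ ($z{\left(I \right)} = 3 - - 3 I^{2} = 3 + 3 I^{2}$)
$g{\left(N \right)} = 11$
$\frac{1}{g{\left(z{\left(m{\left(5 \right)} \right)} \right)} - 1763} = \frac{1}{11 - 1763} = \frac{1}{-1752} = - \frac{1}{1752}$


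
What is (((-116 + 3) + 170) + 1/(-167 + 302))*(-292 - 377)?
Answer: -1716208/45 ≈ -38138.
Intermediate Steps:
(((-116 + 3) + 170) + 1/(-167 + 302))*(-292 - 377) = ((-113 + 170) + 1/135)*(-669) = (57 + 1/135)*(-669) = (7696/135)*(-669) = -1716208/45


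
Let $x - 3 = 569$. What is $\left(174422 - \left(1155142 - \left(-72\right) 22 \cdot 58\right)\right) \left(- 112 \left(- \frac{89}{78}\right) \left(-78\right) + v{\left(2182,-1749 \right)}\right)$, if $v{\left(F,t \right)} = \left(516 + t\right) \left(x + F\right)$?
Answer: $3652872944800$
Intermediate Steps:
$x = 572$ ($x = 3 + 569 = 572$)
$v{\left(F,t \right)} = \left(516 + t\right) \left(572 + F\right)$
$\left(174422 - \left(1155142 - \left(-72\right) 22 \cdot 58\right)\right) \left(- 112 \left(- \frac{89}{78}\right) \left(-78\right) + v{\left(2182,-1749 \right)}\right) = \left(174422 - \left(1155142 - \left(-72\right) 22 \cdot 58\right)\right) \left(- 112 \left(- \frac{89}{78}\right) \left(-78\right) + \left(295152 + 516 \cdot 2182 + 572 \left(-1749\right) + 2182 \left(-1749\right)\right)\right) = \left(174422 - 1247014\right) \left(- 112 \left(\left(-89\right) \frac{1}{78}\right) \left(-78\right) + \left(295152 + 1125912 - 1000428 - 3816318\right)\right) = \left(174422 - 1247014\right) \left(\left(-112\right) \left(- \frac{89}{78}\right) \left(-78\right) - 3395682\right) = \left(174422 - 1247014\right) \left(\frac{4984}{39} \left(-78\right) - 3395682\right) = - 1072592 \left(-9968 - 3395682\right) = \left(-1072592\right) \left(-3405650\right) = 3652872944800$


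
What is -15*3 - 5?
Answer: -50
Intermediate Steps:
-15*3 - 5 = -45 - 5 = -50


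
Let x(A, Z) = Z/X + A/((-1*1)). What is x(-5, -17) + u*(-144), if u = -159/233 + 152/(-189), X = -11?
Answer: 11874488/53823 ≈ 220.62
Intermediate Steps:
x(A, Z) = -A - Z/11 (x(A, Z) = Z/(-11) + A/((-1*1)) = Z*(-1/11) + A/(-1) = -Z/11 + A*(-1) = -Z/11 - A = -A - Z/11)
u = -65467/44037 (u = -159*1/233 + 152*(-1/189) = -159/233 - 152/189 = -65467/44037 ≈ -1.4866)
x(-5, -17) + u*(-144) = (-1*(-5) - 1/11*(-17)) - 65467/44037*(-144) = (5 + 17/11) + 1047472/4893 = 72/11 + 1047472/4893 = 11874488/53823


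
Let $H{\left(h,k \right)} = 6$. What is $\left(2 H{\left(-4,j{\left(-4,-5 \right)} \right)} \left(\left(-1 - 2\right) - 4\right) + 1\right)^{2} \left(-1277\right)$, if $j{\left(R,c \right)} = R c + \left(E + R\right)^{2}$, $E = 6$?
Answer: $-8797253$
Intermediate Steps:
$j{\left(R,c \right)} = \left(6 + R\right)^{2} + R c$ ($j{\left(R,c \right)} = R c + \left(6 + R\right)^{2} = \left(6 + R\right)^{2} + R c$)
$\left(2 H{\left(-4,j{\left(-4,-5 \right)} \right)} \left(\left(-1 - 2\right) - 4\right) + 1\right)^{2} \left(-1277\right) = \left(2 \cdot 6 \left(\left(-1 - 2\right) - 4\right) + 1\right)^{2} \left(-1277\right) = \left(12 \left(-3 - 4\right) + 1\right)^{2} \left(-1277\right) = \left(12 \left(-7\right) + 1\right)^{2} \left(-1277\right) = \left(-84 + 1\right)^{2} \left(-1277\right) = \left(-83\right)^{2} \left(-1277\right) = 6889 \left(-1277\right) = -8797253$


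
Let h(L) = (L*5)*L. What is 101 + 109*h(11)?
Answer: 66046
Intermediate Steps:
h(L) = 5*L² (h(L) = (5*L)*L = 5*L²)
101 + 109*h(11) = 101 + 109*(5*11²) = 101 + 109*(5*121) = 101 + 109*605 = 101 + 65945 = 66046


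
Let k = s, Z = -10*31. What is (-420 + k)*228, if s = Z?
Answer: -166440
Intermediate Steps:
Z = -310
s = -310
k = -310
(-420 + k)*228 = (-420 - 310)*228 = -730*228 = -166440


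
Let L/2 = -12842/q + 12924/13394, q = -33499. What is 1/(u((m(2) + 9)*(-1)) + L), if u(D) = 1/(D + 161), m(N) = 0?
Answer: 34100106056/92176260051 ≈ 0.36994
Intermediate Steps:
u(D) = 1/(161 + D)
L = 604946824/224342803 (L = 2*(-12842/(-33499) + 12924/13394) = 2*(-12842*(-1/33499) + 12924*(1/13394)) = 2*(12842/33499 + 6462/6697) = 2*(302473412/224342803) = 604946824/224342803 ≈ 2.6965)
1/(u((m(2) + 9)*(-1)) + L) = 1/(1/(161 + (0 + 9)*(-1)) + 604946824/224342803) = 1/(1/(161 + 9*(-1)) + 604946824/224342803) = 1/(1/(161 - 9) + 604946824/224342803) = 1/(1/152 + 604946824/224342803) = 1/(92176260051/34100106056) = 34100106056/92176260051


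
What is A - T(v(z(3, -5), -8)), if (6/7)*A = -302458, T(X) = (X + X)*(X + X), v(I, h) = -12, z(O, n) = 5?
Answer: -1060331/3 ≈ -3.5344e+5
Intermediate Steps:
T(X) = 4*X² (T(X) = (2*X)*(2*X) = 4*X²)
A = -1058603/3 (A = (7/6)*(-302458) = -1058603/3 ≈ -3.5287e+5)
A - T(v(z(3, -5), -8)) = -1058603/3 - 4*(-12)² = -1058603/3 - 4*144 = -1058603/3 - 1*576 = -1058603/3 - 576 = -1060331/3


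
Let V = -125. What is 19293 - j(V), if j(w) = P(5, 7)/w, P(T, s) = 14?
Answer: 2411639/125 ≈ 19293.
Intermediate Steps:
j(w) = 14/w
19293 - j(V) = 19293 - 14/(-125) = 19293 - 14*(-1)/125 = 19293 - 1*(-14/125) = 19293 + 14/125 = 2411639/125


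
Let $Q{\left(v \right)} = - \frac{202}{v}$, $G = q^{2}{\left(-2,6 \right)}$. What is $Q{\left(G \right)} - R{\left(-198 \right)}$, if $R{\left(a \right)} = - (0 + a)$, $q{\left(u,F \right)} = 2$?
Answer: $- \frac{497}{2} \approx -248.5$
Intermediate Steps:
$R{\left(a \right)} = - a$
$G = 4$ ($G = 2^{2} = 4$)
$Q{\left(G \right)} - R{\left(-198 \right)} = - \frac{202}{4} - \left(-1\right) \left(-198\right) = \left(-202\right) \frac{1}{4} - 198 = - \frac{101}{2} - 198 = - \frac{497}{2}$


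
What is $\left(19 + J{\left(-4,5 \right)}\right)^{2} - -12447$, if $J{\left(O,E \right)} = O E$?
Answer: $12448$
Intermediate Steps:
$J{\left(O,E \right)} = E O$
$\left(19 + J{\left(-4,5 \right)}\right)^{2} - -12447 = \left(19 + 5 \left(-4\right)\right)^{2} - -12447 = \left(19 - 20\right)^{2} + 12447 = \left(-1\right)^{2} + 12447 = 1 + 12447 = 12448$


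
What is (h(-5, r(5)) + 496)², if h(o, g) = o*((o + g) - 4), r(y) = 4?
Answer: 271441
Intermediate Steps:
h(o, g) = o*(-4 + g + o) (h(o, g) = o*((g + o) - 4) = o*(-4 + g + o))
(h(-5, r(5)) + 496)² = (-5*(-4 + 4 - 5) + 496)² = (-5*(-5) + 496)² = (25 + 496)² = 521² = 271441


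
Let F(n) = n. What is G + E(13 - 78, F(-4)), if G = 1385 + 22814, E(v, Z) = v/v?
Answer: 24200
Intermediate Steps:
E(v, Z) = 1
G = 24199
G + E(13 - 78, F(-4)) = 24199 + 1 = 24200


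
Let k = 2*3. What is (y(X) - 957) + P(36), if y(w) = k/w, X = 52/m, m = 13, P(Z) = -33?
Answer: -1977/2 ≈ -988.50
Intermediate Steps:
k = 6
X = 4 (X = 52/13 = 52*(1/13) = 4)
y(w) = 6/w
(y(X) - 957) + P(36) = (6/4 - 957) - 33 = (6*(¼) - 957) - 33 = (3/2 - 957) - 33 = -1911/2 - 33 = -1977/2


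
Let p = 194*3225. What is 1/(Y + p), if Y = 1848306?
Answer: 1/2473956 ≈ 4.0421e-7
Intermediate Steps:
p = 625650
1/(Y + p) = 1/(1848306 + 625650) = 1/2473956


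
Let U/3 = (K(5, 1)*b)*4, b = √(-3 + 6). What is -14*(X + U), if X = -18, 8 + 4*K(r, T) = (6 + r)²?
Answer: 252 - 4746*√3 ≈ -7968.3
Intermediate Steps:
K(r, T) = -2 + (6 + r)²/4
b = √3 ≈ 1.7320
U = 339*√3 (U = 3*(((-2 + (6 + 5)²/4)*√3)*4) = 3*(((-2 + (¼)*11²)*√3)*4) = 3*(((-2 + (¼)*121)*√3)*4) = 3*(((-2 + 121/4)*√3)*4) = 3*((113*√3/4)*4) = 3*(113*√3) = 339*√3 ≈ 587.17)
-14*(X + U) = -14*(-18 + 339*√3) = 252 - 4746*√3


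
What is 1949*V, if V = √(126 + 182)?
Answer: 3898*√77 ≈ 34205.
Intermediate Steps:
V = 2*√77 (V = √308 = 2*√77 ≈ 17.550)
1949*V = 1949*(2*√77) = 3898*√77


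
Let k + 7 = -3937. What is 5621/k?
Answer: -5621/3944 ≈ -1.4252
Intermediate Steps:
k = -3944 (k = -7 - 3937 = -3944)
5621/k = 5621/(-3944) = 5621*(-1/3944) = -5621/3944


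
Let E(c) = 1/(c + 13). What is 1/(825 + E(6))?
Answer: 19/15676 ≈ 0.0012120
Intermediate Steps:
E(c) = 1/(13 + c)
1/(825 + E(6)) = 1/(825 + 1/(13 + 6)) = 1/(825 + 1/19) = 1/(15676/19) = 19/15676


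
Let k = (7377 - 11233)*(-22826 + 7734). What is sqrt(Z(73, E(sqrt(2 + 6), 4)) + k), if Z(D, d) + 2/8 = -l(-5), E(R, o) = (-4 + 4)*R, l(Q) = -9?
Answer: sqrt(232779043)/2 ≈ 7628.5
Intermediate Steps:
E(R, o) = 0 (E(R, o) = 0*R = 0)
Z(D, d) = 35/4 (Z(D, d) = -1/4 - 1*(-9) = -1/4 + 9 = 35/4)
k = 58194752 (k = -3856*(-15092) = 58194752)
sqrt(Z(73, E(sqrt(2 + 6), 4)) + k) = sqrt(35/4 + 58194752) = sqrt(232779043/4) = sqrt(232779043)/2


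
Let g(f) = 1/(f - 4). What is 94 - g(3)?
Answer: 95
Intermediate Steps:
g(f) = 1/(-4 + f)
94 - g(3) = 94 - 1/(-4 + 3) = 94 - 1/(-1) = 94 - 1*(-1) = 94 + 1 = 95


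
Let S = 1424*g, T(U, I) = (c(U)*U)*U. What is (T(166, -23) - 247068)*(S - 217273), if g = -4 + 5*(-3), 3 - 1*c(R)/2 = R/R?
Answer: 33434957676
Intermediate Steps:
c(R) = 4 (c(R) = 6 - 2*R/R = 6 - 2*1 = 6 - 2 = 4)
g = -19 (g = -4 - 15 = -19)
T(U, I) = 4*U² (T(U, I) = (4*U)*U = 4*U²)
S = -27056 (S = 1424*(-19) = -27056)
(T(166, -23) - 247068)*(S - 217273) = (4*166² - 247068)*(-27056 - 217273) = (4*27556 - 247068)*(-244329) = (110224 - 247068)*(-244329) = -136844*(-244329) = 33434957676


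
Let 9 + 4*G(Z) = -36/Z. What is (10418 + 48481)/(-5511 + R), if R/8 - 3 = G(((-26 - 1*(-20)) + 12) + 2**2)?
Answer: -98165/9187 ≈ -10.685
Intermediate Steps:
G(Z) = -9/4 - 9/Z (G(Z) = -9/4 + (-36/Z)/4 = -9/4 - 9/Z)
R = -6/5 (R = 24 + 8*(-9/4 - 9/(((-26 - 1*(-20)) + 12) + 2**2)) = 24 + 8*(-9/4 - 9/(((-26 + 20) + 12) + 4)) = 24 + 8*(-9/4 - 9/((-6 + 12) + 4)) = 24 + 8*(-9/4 - 9/(6 + 4)) = 24 + 8*(-9/4 - 9/10) = 24 + 8*(-63/20) = 24 - 126/5 = -6/5 ≈ -1.2000)
(10418 + 48481)/(-5511 + R) = (10418 + 48481)/(-5511 - 6/5) = 58899/(-27561/5) = 58899*(-5/27561) = -98165/9187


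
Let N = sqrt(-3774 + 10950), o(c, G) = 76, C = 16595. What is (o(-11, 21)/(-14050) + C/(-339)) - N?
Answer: -116592757/2381475 - 2*sqrt(1794) ≈ -133.67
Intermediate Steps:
N = 2*sqrt(1794) (N = sqrt(7176) = 2*sqrt(1794) ≈ 84.711)
(o(-11, 21)/(-14050) + C/(-339)) - N = (76/(-14050) + 16595/(-339)) - 2*sqrt(1794) = (76*(-1/14050) + 16595*(-1/339)) - 2*sqrt(1794) = (-38/7025 - 16595/339) - 2*sqrt(1794) = -116592757/2381475 - 2*sqrt(1794)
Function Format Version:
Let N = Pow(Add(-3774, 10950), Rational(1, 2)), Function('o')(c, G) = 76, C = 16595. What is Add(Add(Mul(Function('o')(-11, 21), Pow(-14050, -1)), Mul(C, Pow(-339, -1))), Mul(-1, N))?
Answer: Add(Rational(-116592757, 2381475), Mul(-2, Pow(1794, Rational(1, 2)))) ≈ -133.67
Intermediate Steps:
N = Mul(2, Pow(1794, Rational(1, 2))) (N = Pow(7176, Rational(1, 2)) = Mul(2, Pow(1794, Rational(1, 2))) ≈ 84.711)
Add(Add(Mul(Function('o')(-11, 21), Pow(-14050, -1)), Mul(C, Pow(-339, -1))), Mul(-1, N)) = Add(Add(Mul(76, Pow(-14050, -1)), Mul(16595, Pow(-339, -1))), Mul(-1, Mul(2, Pow(1794, Rational(1, 2))))) = Add(Add(Mul(76, Rational(-1, 14050)), Mul(16595, Rational(-1, 339))), Mul(-2, Pow(1794, Rational(1, 2)))) = Add(Add(Rational(-38, 7025), Rational(-16595, 339)), Mul(-2, Pow(1794, Rational(1, 2)))) = Add(Rational(-116592757, 2381475), Mul(-2, Pow(1794, Rational(1, 2))))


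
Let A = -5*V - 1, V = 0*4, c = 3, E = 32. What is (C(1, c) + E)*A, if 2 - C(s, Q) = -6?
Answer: -40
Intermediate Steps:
C(s, Q) = 8 (C(s, Q) = 2 - 1*(-6) = 2 + 6 = 8)
V = 0
A = -1 (A = -5*0 - 1 = 0 - 1 = -1)
(C(1, c) + E)*A = (8 + 32)*(-1) = 40*(-1) = -40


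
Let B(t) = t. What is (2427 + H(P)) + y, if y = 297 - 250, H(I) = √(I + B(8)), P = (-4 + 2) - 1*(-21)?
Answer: 2474 + 3*√3 ≈ 2479.2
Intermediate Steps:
P = 19 (P = -2 + 21 = 19)
H(I) = √(8 + I) (H(I) = √(I + 8) = √(8 + I))
y = 47
(2427 + H(P)) + y = (2427 + √(8 + 19)) + 47 = (2427 + √27) + 47 = (2427 + 3*√3) + 47 = 2474 + 3*√3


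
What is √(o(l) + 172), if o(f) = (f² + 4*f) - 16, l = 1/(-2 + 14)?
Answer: √22513/12 ≈ 12.504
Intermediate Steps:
l = 1/12 ≈ 0.083333
o(f) = -16 + f² + 4*f
√(o(l) + 172) = √((-16 + (1/12)² + 4*(1/12)) + 172) = √((-16 + 1/144 + ⅓) + 172) = √(-2255/144 + 172) = √(22513/144) = √22513/12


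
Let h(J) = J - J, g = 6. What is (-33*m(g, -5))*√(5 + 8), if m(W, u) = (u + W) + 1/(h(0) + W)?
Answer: -77*√13/2 ≈ -138.81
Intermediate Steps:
h(J) = 0
m(W, u) = W + u + 1/W (m(W, u) = (u + W) + 1/(0 + W) = (W + u) + 1/W = W + u + 1/W)
(-33*m(g, -5))*√(5 + 8) = (-33*(6 - 5 + 1/6))*√(5 + 8) = (-33*(6 - 5 + ⅙))*√13 = (-33*7/6)*√13 = -77*√13/2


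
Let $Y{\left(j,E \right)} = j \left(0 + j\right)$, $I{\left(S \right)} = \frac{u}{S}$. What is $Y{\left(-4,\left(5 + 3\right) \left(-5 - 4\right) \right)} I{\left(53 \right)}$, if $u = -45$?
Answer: $- \frac{720}{53} \approx -13.585$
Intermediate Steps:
$I{\left(S \right)} = - \frac{45}{S}$
$Y{\left(j,E \right)} = j^{2}$ ($Y{\left(j,E \right)} = j j = j^{2}$)
$Y{\left(-4,\left(5 + 3\right) \left(-5 - 4\right) \right)} I{\left(53 \right)} = \left(-4\right)^{2} \left(- \frac{45}{53}\right) = 16 \left(\left(-45\right) \frac{1}{53}\right) = 16 \left(- \frac{45}{53}\right) = - \frac{720}{53}$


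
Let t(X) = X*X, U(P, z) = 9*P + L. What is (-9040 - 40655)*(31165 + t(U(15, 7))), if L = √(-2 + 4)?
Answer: -2454535440 - 13417650*√2 ≈ -2.4735e+9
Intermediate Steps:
L = √2 ≈ 1.4142
U(P, z) = √2 + 9*P (U(P, z) = 9*P + √2 = √2 + 9*P)
t(X) = X²
(-9040 - 40655)*(31165 + t(U(15, 7))) = (-9040 - 40655)*(31165 + (√2 + 9*15)²) = -49695*(31165 + (√2 + 135)²) = -49695*(31165 + (135 + √2)²) = -1548744675 - 49695*(135 + √2)²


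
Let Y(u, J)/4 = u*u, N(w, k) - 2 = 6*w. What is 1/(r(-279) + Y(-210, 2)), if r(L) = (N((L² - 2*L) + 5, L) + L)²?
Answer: 1/221038378009 ≈ 4.5241e-12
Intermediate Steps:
N(w, k) = 2 + 6*w
r(L) = (32 - 11*L + 6*L²)² (r(L) = ((2 + 6*((L² - 2*L) + 5)) + L)² = ((2 + 6*(5 + L² - 2*L)) + L)² = ((2 + (30 - 12*L + 6*L²)) + L)² = ((32 - 12*L + 6*L²) + L)² = (32 - 11*L + 6*L²)²)
Y(u, J) = 4*u² (Y(u, J) = 4*(u*u) = 4*u²)
1/(r(-279) + Y(-210, 2)) = 1/((32 - 11*(-279) + 6*(-279)²)² + 4*(-210)²) = 1/((32 + 3069 + 6*77841)² + 4*44100) = 1/((32 + 3069 + 467046)² + 176400) = 1/(470147² + 176400) = 1/(221038201609 + 176400) = 1/221038378009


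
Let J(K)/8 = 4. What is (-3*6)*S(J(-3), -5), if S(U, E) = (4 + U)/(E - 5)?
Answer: 324/5 ≈ 64.800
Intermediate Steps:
J(K) = 32 (J(K) = 8*4 = 32)
S(U, E) = (4 + U)/(-5 + E)
(-3*6)*S(J(-3), -5) = (-3*6)*((4 + 32)/(-5 - 5)) = -18*36/(-10) = -(-9)*36/5 = -18*(-18/5) = 324/5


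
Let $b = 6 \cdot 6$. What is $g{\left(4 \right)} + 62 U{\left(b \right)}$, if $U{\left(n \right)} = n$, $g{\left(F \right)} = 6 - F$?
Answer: $2234$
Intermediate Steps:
$b = 36$
$g{\left(4 \right)} + 62 U{\left(b \right)} = \left(6 - 4\right) + 62 \cdot 36 = \left(6 - 4\right) + 2232 = 2 + 2232 = 2234$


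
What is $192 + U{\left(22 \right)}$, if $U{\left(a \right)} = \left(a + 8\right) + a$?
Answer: $244$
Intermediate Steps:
$U{\left(a \right)} = 8 + 2 a$ ($U{\left(a \right)} = \left(8 + a\right) + a = 8 + 2 a$)
$192 + U{\left(22 \right)} = 192 + \left(8 + 2 \cdot 22\right) = 192 + \left(8 + 44\right) = 192 + 52 = 244$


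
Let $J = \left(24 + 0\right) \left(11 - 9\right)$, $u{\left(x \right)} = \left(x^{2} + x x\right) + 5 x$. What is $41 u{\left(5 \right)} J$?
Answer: $147600$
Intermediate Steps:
$u{\left(x \right)} = 2 x^{2} + 5 x$ ($u{\left(x \right)} = \left(x^{2} + x^{2}\right) + 5 x = 2 x^{2} + 5 x$)
$J = 48$ ($J = 24 \cdot 2 = 48$)
$41 u{\left(5 \right)} J = 41 \cdot 5 \left(5 + 2 \cdot 5\right) 48 = 41 \cdot 5 \left(5 + 10\right) 48 = 41 \cdot 5 \cdot 15 \cdot 48 = 41 \cdot 75 \cdot 48 = 3075 \cdot 48 = 147600$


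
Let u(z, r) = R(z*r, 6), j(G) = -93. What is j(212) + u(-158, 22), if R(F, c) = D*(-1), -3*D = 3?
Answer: -92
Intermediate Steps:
D = -1 (D = -⅓*3 = -1)
R(F, c) = 1 (R(F, c) = -1*(-1) = 1)
u(z, r) = 1
j(212) + u(-158, 22) = -93 + 1 = -92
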